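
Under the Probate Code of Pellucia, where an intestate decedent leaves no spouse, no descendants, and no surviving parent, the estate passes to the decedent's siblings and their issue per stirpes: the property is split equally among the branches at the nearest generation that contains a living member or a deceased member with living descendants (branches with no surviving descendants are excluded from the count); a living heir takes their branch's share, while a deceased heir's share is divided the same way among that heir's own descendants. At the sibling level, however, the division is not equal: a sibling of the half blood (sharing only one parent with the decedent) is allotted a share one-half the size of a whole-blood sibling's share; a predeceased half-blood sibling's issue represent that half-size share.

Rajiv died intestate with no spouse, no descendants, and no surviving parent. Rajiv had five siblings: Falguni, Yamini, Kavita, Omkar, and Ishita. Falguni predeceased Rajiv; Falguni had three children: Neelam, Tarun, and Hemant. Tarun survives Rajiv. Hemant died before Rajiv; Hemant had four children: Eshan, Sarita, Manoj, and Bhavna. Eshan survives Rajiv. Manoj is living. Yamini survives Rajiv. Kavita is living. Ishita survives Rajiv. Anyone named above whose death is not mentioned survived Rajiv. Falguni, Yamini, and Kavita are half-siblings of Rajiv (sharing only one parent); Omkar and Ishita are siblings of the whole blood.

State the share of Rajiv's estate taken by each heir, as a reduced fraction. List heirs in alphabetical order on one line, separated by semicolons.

Bhavna 1/84; Eshan 1/84; Ishita 2/7; Kavita 1/7; Manoj 1/84; Neelam 1/21; Omkar 2/7; Sarita 1/84; Tarun 1/21; Yamini 1/7

No spouse, descendants, or parent survives, so the estate passes to Rajiv's siblings per stirpes.
Half-blood siblings count for one-half the weight of whole-blood siblings at the initial division.
Dividing 1 in proportion to weights (total weight 7/2): Falguni (weight 1/2) → 1/7; Yamini (weight 1/2) → 1/7; Kavita (weight 1/2) → 1/7; Omkar (weight 1) → 2/7; Ishita (weight 1) → 2/7.
Falguni predeceased; the 1/7 allotted to Falguni's branch passes to Falguni's issue by representation.
The 1/7 is divided into 3 equal shares of 1/21 among Neelam, Tarun, Hemant.
Neelam is living and takes 1/21.
Tarun is living and takes 1/21.
Hemant predeceased; the 1/21 allotted to Hemant's branch passes to Hemant's issue by representation.
The 1/21 is divided into 4 equal shares of 1/84 among Eshan, Sarita, Manoj, Bhavna.
Eshan is living and takes 1/84.
Sarita is living and takes 1/84.
Manoj is living and takes 1/84.
Bhavna is living and takes 1/84.
Yamini is living and takes 1/7.
Kavita is living and takes 1/7.
Omkar is living and takes 2/7.
Ishita is living and takes 2/7.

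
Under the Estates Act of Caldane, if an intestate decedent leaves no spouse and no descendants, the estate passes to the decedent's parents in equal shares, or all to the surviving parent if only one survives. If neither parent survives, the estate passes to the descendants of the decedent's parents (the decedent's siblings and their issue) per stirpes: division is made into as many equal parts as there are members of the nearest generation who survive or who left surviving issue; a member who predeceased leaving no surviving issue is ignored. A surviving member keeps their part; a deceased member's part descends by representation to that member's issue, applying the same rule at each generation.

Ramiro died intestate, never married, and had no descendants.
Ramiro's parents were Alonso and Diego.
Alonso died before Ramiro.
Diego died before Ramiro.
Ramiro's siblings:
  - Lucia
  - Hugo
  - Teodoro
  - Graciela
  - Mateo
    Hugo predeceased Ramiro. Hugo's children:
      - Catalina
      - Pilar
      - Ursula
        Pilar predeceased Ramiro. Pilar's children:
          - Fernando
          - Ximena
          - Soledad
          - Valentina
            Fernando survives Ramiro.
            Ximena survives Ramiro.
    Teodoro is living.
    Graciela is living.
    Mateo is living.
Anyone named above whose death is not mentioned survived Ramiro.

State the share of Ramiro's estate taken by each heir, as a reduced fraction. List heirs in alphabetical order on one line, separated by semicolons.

Catalina 1/15; Fernando 1/60; Graciela 1/5; Lucia 1/5; Mateo 1/5; Soledad 1/60; Teodoro 1/5; Ursula 1/15; Valentina 1/60; Ximena 1/60

Neither parent survives and there are no descendants, so the estate passes to Ramiro's siblings and their issue per stirpes.
The estate is divided into 5 equal shares of 1/5 among Lucia, Hugo, Teodoro, Graciela, Mateo.
Lucia is living and takes 1/5.
Hugo predeceased; the 1/5 allotted to Hugo's branch passes to Hugo's issue by representation.
The 1/5 is divided into 3 equal shares of 1/15 among Catalina, Pilar, Ursula.
Catalina is living and takes 1/15.
Pilar predeceased; the 1/15 allotted to Pilar's branch passes to Pilar's issue by representation.
The 1/15 is divided into 4 equal shares of 1/60 among Fernando, Ximena, Soledad, Valentina.
Fernando is living and takes 1/60.
Ximena is living and takes 1/60.
Soledad is living and takes 1/60.
Valentina is living and takes 1/60.
Ursula is living and takes 1/15.
Teodoro is living and takes 1/5.
Graciela is living and takes 1/5.
Mateo is living and takes 1/5.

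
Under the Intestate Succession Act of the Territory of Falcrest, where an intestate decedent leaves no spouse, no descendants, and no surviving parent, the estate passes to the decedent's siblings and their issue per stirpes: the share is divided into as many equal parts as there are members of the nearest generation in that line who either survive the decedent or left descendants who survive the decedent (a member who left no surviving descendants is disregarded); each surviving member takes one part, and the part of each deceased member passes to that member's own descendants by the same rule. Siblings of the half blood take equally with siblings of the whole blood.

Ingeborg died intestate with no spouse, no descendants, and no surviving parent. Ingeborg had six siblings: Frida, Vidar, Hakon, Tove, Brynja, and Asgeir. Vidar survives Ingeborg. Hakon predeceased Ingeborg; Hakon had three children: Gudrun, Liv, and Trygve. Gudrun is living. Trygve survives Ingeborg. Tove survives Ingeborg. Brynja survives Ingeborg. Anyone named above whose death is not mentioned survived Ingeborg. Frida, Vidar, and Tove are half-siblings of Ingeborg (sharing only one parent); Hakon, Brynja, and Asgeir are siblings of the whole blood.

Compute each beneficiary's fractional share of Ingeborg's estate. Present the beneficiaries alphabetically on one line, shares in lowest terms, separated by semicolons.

Asgeir 1/6; Brynja 1/6; Frida 1/6; Gudrun 1/18; Liv 1/18; Tove 1/6; Trygve 1/18; Vidar 1/6

No spouse, descendants, or parent survives, so the estate passes to Ingeborg's siblings per stirpes.
Half-blood and whole-blood siblings take equally under the stated rule.
The estate is divided into 6 equal shares of 1/6 among Frida, Vidar, Hakon, Tove, Brynja, Asgeir.
Frida is living and takes 1/6.
Vidar is living and takes 1/6.
Hakon predeceased; the 1/6 allotted to Hakon's branch passes to Hakon's issue by representation.
The 1/6 is divided into 3 equal shares of 1/18 among Gudrun, Liv, Trygve.
Gudrun is living and takes 1/18.
Liv is living and takes 1/18.
Trygve is living and takes 1/18.
Tove is living and takes 1/6.
Brynja is living and takes 1/6.
Asgeir is living and takes 1/6.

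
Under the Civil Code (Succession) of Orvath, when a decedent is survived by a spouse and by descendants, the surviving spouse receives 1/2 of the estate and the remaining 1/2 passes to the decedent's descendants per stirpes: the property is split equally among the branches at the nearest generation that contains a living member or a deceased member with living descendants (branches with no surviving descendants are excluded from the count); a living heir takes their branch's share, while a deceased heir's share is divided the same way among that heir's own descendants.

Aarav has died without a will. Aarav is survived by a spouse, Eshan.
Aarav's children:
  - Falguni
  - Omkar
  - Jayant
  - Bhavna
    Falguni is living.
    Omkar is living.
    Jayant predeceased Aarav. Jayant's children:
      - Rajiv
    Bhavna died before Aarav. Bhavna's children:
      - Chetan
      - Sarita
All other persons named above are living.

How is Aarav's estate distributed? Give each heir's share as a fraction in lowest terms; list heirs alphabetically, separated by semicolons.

Eshan, as surviving spouse, takes 1/2.
The remaining 1/2 passes to Aarav's descendants per stirpes.
The 1/2 is divided into 4 equal shares of 1/8 among Falguni, Omkar, Jayant, Bhavna.
Falguni is living and takes 1/8.
Omkar is living and takes 1/8.
Jayant predeceased; the 1/8 allotted to Jayant's branch passes to Jayant's issue by representation.
Rajiv is the sole taker at this level and receives the full 1/8.
Bhavna predeceased; the 1/8 allotted to Bhavna's branch passes to Bhavna's issue by representation.
The 1/8 is divided into 2 equal shares of 1/16 among Chetan, Sarita.
Chetan is living and takes 1/16.
Sarita is living and takes 1/16.

Chetan 1/16; Eshan 1/2; Falguni 1/8; Omkar 1/8; Rajiv 1/8; Sarita 1/16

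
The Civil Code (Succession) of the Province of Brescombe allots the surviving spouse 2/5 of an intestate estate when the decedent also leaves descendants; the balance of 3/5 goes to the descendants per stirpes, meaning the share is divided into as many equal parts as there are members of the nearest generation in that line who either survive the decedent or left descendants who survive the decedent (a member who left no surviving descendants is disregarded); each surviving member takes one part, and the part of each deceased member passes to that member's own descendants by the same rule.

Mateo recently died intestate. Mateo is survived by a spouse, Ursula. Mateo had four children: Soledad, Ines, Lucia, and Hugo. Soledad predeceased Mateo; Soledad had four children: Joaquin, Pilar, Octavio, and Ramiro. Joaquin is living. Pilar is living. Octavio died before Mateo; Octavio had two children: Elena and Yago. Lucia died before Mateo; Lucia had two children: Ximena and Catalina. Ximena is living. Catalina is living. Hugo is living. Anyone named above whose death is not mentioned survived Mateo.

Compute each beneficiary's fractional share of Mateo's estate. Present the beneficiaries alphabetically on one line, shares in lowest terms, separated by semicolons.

Ursula, as surviving spouse, takes 2/5.
The remaining 3/5 passes to Mateo's descendants per stirpes.
The 3/5 is divided into 4 equal shares of 3/20 among Soledad, Ines, Lucia, Hugo.
Soledad predeceased; the 3/20 allotted to Soledad's branch passes to Soledad's issue by representation.
The 3/20 is divided into 4 equal shares of 3/80 among Joaquin, Pilar, Octavio, Ramiro.
Joaquin is living and takes 3/80.
Pilar is living and takes 3/80.
Octavio predeceased; the 3/80 allotted to Octavio's branch passes to Octavio's issue by representation.
The 3/80 is divided into 2 equal shares of 3/160 among Elena, Yago.
Elena is living and takes 3/160.
Yago is living and takes 3/160.
Ramiro is living and takes 3/80.
Ines is living and takes 3/20.
Lucia predeceased; the 3/20 allotted to Lucia's branch passes to Lucia's issue by representation.
The 3/20 is divided into 2 equal shares of 3/40 among Ximena, Catalina.
Ximena is living and takes 3/40.
Catalina is living and takes 3/40.
Hugo is living and takes 3/20.

Catalina 3/40; Elena 3/160; Hugo 3/20; Ines 3/20; Joaquin 3/80; Pilar 3/80; Ramiro 3/80; Ursula 2/5; Ximena 3/40; Yago 3/160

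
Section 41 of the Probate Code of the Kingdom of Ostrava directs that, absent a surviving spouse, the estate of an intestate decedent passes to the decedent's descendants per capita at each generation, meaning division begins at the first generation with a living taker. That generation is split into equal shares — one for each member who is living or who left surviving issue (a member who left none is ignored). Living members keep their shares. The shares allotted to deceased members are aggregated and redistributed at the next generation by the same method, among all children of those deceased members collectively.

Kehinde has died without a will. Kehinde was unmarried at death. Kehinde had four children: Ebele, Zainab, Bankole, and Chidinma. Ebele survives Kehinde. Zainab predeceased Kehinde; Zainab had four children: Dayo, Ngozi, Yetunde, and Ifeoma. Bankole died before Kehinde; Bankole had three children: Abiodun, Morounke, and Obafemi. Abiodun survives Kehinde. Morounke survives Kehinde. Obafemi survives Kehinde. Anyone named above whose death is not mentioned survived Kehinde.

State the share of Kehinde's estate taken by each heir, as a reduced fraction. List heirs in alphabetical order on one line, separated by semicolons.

There is no surviving spouse, so the entire estate passes to Kehinde's descendants per capita at each generation.
At generation 1 (Ebele, Zainab, Bankole, Chidinma) there are 4 shares of (1)/4 = 1/4 each.
Living: Ebele and Chidinma — each takes 1/4.
Deceased: Zainab and Bankole. Their combined 1/2 is pooled and carried to generation 2.
At generation 2 (Dayo, Ngozi, Yetunde, Ifeoma, Abiodun, Morounke, Obafemi) there are 7 shares of (1/2)/7 = 1/14 each.
Living: Dayo, Ngozi, Yetunde, Ifeoma, Abiodun, Morounke, and Obafemi — each takes 1/14.

Abiodun 1/14; Chidinma 1/4; Dayo 1/14; Ebele 1/4; Ifeoma 1/14; Morounke 1/14; Ngozi 1/14; Obafemi 1/14; Yetunde 1/14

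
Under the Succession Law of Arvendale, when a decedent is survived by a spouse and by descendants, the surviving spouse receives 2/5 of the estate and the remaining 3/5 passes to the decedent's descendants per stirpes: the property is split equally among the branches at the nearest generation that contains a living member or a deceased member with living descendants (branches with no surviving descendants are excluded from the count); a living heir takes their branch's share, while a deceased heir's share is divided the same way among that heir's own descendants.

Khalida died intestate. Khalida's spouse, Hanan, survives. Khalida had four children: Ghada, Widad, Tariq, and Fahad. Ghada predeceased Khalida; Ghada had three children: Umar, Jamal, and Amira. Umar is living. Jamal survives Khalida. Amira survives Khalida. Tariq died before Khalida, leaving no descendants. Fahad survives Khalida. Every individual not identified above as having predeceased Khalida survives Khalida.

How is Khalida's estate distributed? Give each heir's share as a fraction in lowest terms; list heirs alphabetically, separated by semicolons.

Amira 1/15; Fahad 1/5; Hanan 2/5; Jamal 1/15; Umar 1/15; Widad 1/5

Hanan, as surviving spouse, takes 2/5.
The remaining 3/5 passes to Khalida's descendants per stirpes.
Tariq left no surviving issue, so that branch lapses and is disregarded.
The 3/5 is divided into 3 equal shares of 1/5 among Ghada, Widad, Fahad.
Ghada predeceased; the 1/5 allotted to Ghada's branch passes to Ghada's issue by representation.
The 1/5 is divided into 3 equal shares of 1/15 among Umar, Jamal, Amira.
Umar is living and takes 1/15.
Jamal is living and takes 1/15.
Amira is living and takes 1/15.
Widad is living and takes 1/5.
Fahad is living and takes 1/5.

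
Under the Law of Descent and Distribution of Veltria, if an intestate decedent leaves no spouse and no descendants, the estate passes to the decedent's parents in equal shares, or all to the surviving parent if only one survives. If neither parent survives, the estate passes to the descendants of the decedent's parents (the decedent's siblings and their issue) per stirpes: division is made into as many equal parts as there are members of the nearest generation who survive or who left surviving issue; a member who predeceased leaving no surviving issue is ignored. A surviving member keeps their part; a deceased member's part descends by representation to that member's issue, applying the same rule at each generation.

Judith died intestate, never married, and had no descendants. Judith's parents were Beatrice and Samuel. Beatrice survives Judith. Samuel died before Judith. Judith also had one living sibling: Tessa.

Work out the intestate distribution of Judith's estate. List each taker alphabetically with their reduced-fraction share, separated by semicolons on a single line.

Only one parent, Beatrice, survives, so Beatrice takes the entire estate. The siblings take nothing because a surviving parent has priority.

Beatrice 1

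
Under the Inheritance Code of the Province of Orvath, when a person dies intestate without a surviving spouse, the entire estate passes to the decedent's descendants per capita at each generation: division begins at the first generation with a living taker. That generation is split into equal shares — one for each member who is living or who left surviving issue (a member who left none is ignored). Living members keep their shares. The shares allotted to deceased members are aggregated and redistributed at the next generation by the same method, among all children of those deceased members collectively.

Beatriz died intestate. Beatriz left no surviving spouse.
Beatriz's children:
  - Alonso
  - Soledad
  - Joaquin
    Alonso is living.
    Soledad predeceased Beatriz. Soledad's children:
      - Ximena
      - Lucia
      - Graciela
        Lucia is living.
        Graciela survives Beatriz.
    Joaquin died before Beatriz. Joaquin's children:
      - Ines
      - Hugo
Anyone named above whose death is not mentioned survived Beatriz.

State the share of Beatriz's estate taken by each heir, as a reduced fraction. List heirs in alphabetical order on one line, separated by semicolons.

Alonso 1/3; Graciela 2/15; Hugo 2/15; Ines 2/15; Lucia 2/15; Ximena 2/15

There is no surviving spouse, so the entire estate passes to Beatriz's descendants per capita at each generation.
At generation 1 (Alonso, Soledad, Joaquin) there are 3 shares of (1)/3 = 1/3 each.
Living: Alonso — each takes 1/3.
Deceased: Soledad and Joaquin. Their combined 2/3 is pooled and carried to generation 2.
At generation 2 (Ximena, Lucia, Graciela, Ines, Hugo) there are 5 shares of (2/3)/5 = 2/15 each.
Living: Ximena, Lucia, Graciela, Ines, and Hugo — each takes 2/15.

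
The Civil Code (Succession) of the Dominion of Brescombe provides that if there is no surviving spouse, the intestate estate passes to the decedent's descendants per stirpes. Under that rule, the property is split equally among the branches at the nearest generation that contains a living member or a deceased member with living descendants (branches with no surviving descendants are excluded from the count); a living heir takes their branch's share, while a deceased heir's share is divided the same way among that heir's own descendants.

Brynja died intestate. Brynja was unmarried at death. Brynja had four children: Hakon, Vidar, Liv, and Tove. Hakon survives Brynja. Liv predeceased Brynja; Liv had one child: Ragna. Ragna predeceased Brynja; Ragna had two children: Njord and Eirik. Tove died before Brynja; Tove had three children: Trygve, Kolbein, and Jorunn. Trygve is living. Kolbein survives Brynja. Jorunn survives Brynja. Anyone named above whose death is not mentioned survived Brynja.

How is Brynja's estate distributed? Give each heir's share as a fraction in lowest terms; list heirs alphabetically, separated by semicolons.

There is no surviving spouse, so the entire estate passes to Brynja's descendants per stirpes.
The estate is divided into 4 equal shares of 1/4 among Hakon, Vidar, Liv, Tove.
Hakon is living and takes 1/4.
Vidar is living and takes 1/4.
Liv predeceased; the 1/4 allotted to Liv's branch passes to Liv's issue by representation.
Ragna's line is the sole branch at this level, so the full 1/4 passes to Ragna's issue by representation.
The 1/4 is divided into 2 equal shares of 1/8 among Njord, Eirik.
Njord is living and takes 1/8.
Eirik is living and takes 1/8.
Tove predeceased; the 1/4 allotted to Tove's branch passes to Tove's issue by representation.
The 1/4 is divided into 3 equal shares of 1/12 among Trygve, Kolbein, Jorunn.
Trygve is living and takes 1/12.
Kolbein is living and takes 1/12.
Jorunn is living and takes 1/12.

Eirik 1/8; Hakon 1/4; Jorunn 1/12; Kolbein 1/12; Njord 1/8; Trygve 1/12; Vidar 1/4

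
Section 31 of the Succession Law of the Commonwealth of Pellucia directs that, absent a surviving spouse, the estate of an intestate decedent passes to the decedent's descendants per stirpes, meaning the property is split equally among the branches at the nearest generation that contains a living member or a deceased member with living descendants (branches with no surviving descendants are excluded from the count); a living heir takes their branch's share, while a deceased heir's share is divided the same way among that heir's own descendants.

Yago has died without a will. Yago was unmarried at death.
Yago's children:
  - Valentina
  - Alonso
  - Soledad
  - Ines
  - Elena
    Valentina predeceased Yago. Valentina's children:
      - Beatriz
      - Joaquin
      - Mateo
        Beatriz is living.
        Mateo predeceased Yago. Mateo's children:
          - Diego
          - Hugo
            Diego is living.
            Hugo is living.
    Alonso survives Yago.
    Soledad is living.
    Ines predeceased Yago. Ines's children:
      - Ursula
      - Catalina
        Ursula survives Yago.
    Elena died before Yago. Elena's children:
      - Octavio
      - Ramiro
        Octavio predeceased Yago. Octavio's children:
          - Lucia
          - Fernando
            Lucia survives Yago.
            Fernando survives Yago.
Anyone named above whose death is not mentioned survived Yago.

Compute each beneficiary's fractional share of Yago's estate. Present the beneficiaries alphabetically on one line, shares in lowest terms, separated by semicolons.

There is no surviving spouse, so the entire estate passes to Yago's descendants per stirpes.
The estate is divided into 5 equal shares of 1/5 among Valentina, Alonso, Soledad, Ines, Elena.
Valentina predeceased; the 1/5 allotted to Valentina's branch passes to Valentina's issue by representation.
The 1/5 is divided into 3 equal shares of 1/15 among Beatriz, Joaquin, Mateo.
Beatriz is living and takes 1/15.
Joaquin is living and takes 1/15.
Mateo predeceased; the 1/15 allotted to Mateo's branch passes to Mateo's issue by representation.
The 1/15 is divided into 2 equal shares of 1/30 among Diego, Hugo.
Diego is living and takes 1/30.
Hugo is living and takes 1/30.
Alonso is living and takes 1/5.
Soledad is living and takes 1/5.
Ines predeceased; the 1/5 allotted to Ines's branch passes to Ines's issue by representation.
The 1/5 is divided into 2 equal shares of 1/10 among Ursula, Catalina.
Ursula is living and takes 1/10.
Catalina is living and takes 1/10.
Elena predeceased; the 1/5 allotted to Elena's branch passes to Elena's issue by representation.
The 1/5 is divided into 2 equal shares of 1/10 among Octavio, Ramiro.
Octavio predeceased; the 1/10 allotted to Octavio's branch passes to Octavio's issue by representation.
The 1/10 is divided into 2 equal shares of 1/20 among Lucia, Fernando.
Lucia is living and takes 1/20.
Fernando is living and takes 1/20.
Ramiro is living and takes 1/10.

Alonso 1/5; Beatriz 1/15; Catalina 1/10; Diego 1/30; Fernando 1/20; Hugo 1/30; Joaquin 1/15; Lucia 1/20; Ramiro 1/10; Soledad 1/5; Ursula 1/10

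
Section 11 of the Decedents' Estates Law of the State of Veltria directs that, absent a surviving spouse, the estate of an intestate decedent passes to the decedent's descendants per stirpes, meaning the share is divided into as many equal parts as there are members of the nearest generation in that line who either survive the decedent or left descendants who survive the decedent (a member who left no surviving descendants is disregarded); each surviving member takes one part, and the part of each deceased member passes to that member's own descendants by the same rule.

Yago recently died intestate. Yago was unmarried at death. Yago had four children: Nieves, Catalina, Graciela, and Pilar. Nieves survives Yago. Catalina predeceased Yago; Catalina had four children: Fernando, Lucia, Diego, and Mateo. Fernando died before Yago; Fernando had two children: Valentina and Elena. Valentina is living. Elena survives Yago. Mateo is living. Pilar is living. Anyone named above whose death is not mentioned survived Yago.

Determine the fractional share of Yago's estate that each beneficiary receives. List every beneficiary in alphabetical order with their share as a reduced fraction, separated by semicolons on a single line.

Diego 1/16; Elena 1/32; Graciela 1/4; Lucia 1/16; Mateo 1/16; Nieves 1/4; Pilar 1/4; Valentina 1/32

There is no surviving spouse, so the entire estate passes to Yago's descendants per stirpes.
The estate is divided into 4 equal shares of 1/4 among Nieves, Catalina, Graciela, Pilar.
Nieves is living and takes 1/4.
Catalina predeceased; the 1/4 allotted to Catalina's branch passes to Catalina's issue by representation.
The 1/4 is divided into 4 equal shares of 1/16 among Fernando, Lucia, Diego, Mateo.
Fernando predeceased; the 1/16 allotted to Fernando's branch passes to Fernando's issue by representation.
The 1/16 is divided into 2 equal shares of 1/32 among Valentina, Elena.
Valentina is living and takes 1/32.
Elena is living and takes 1/32.
Lucia is living and takes 1/16.
Diego is living and takes 1/16.
Mateo is living and takes 1/16.
Graciela is living and takes 1/4.
Pilar is living and takes 1/4.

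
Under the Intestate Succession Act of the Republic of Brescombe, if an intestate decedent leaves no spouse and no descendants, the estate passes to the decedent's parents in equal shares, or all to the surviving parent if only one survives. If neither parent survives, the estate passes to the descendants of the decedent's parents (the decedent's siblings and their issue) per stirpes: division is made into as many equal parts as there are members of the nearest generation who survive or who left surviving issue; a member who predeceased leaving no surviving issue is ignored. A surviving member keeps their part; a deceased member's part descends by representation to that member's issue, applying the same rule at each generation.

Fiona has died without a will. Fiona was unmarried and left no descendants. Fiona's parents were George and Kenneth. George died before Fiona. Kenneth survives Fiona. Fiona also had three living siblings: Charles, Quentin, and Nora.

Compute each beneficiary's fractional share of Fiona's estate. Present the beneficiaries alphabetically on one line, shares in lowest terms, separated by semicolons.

Only one parent, Kenneth, survives, so Kenneth takes the entire estate. The siblings take nothing because a surviving parent has priority.

Kenneth 1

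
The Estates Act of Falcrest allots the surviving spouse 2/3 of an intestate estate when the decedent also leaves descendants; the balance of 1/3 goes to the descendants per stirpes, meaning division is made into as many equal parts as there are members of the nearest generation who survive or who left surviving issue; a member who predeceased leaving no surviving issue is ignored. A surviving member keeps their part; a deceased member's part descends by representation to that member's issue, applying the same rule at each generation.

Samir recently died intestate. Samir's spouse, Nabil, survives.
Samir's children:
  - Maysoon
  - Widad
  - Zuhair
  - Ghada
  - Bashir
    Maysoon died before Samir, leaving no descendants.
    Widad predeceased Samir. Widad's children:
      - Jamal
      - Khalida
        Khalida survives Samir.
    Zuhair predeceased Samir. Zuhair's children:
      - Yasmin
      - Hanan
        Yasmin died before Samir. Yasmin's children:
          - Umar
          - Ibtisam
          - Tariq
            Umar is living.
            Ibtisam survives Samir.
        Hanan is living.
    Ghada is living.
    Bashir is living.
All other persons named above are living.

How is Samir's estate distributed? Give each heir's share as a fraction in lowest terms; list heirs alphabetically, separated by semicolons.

Nabil, as surviving spouse, takes 2/3.
The remaining 1/3 passes to Samir's descendants per stirpes.
Maysoon left no surviving issue, so that branch lapses and is disregarded.
The 1/3 is divided into 4 equal shares of 1/12 among Widad, Zuhair, Ghada, Bashir.
Widad predeceased; the 1/12 allotted to Widad's branch passes to Widad's issue by representation.
The 1/12 is divided into 2 equal shares of 1/24 among Jamal, Khalida.
Jamal is living and takes 1/24.
Khalida is living and takes 1/24.
Zuhair predeceased; the 1/12 allotted to Zuhair's branch passes to Zuhair's issue by representation.
The 1/12 is divided into 2 equal shares of 1/24 among Yasmin, Hanan.
Yasmin predeceased; the 1/24 allotted to Yasmin's branch passes to Yasmin's issue by representation.
The 1/24 is divided into 3 equal shares of 1/72 among Umar, Ibtisam, Tariq.
Umar is living and takes 1/72.
Ibtisam is living and takes 1/72.
Tariq is living and takes 1/72.
Hanan is living and takes 1/24.
Ghada is living and takes 1/12.
Bashir is living and takes 1/12.

Bashir 1/12; Ghada 1/12; Hanan 1/24; Ibtisam 1/72; Jamal 1/24; Khalida 1/24; Nabil 2/3; Tariq 1/72; Umar 1/72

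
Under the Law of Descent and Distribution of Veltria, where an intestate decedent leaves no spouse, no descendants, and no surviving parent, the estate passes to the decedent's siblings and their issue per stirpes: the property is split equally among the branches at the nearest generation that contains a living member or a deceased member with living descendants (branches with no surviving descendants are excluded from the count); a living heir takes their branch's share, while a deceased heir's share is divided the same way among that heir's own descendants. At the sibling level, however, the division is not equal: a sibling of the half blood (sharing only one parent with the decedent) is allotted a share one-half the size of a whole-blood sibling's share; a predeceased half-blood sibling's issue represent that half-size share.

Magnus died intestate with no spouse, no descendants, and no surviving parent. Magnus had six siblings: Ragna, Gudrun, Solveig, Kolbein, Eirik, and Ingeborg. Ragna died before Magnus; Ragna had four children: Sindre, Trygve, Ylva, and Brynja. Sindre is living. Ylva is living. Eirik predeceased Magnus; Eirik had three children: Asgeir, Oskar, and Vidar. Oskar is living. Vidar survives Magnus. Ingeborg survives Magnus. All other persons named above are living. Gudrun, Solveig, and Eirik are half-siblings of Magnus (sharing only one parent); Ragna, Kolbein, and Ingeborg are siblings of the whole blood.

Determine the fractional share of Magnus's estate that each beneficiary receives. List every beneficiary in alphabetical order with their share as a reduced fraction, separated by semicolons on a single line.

Asgeir 1/27; Brynja 1/18; Gudrun 1/9; Ingeborg 2/9; Kolbein 2/9; Oskar 1/27; Sindre 1/18; Solveig 1/9; Trygve 1/18; Vidar 1/27; Ylva 1/18

No spouse, descendants, or parent survives, so the estate passes to Magnus's siblings per stirpes.
Half-blood siblings count for one-half the weight of whole-blood siblings at the initial division.
Dividing 1 in proportion to weights (total weight 9/2): Ragna (weight 1) → 2/9; Gudrun (weight 1/2) → 1/9; Solveig (weight 1/2) → 1/9; Kolbein (weight 1) → 2/9; Eirik (weight 1/2) → 1/9; Ingeborg (weight 1) → 2/9.
Ragna predeceased; the 2/9 allotted to Ragna's branch passes to Ragna's issue by representation.
The 2/9 is divided into 4 equal shares of 1/18 among Sindre, Trygve, Ylva, Brynja.
Sindre is living and takes 1/18.
Trygve is living and takes 1/18.
Ylva is living and takes 1/18.
Brynja is living and takes 1/18.
Gudrun is living and takes 1/9.
Solveig is living and takes 1/9.
Kolbein is living and takes 2/9.
Eirik predeceased; the 1/9 allotted to Eirik's branch passes to Eirik's issue by representation.
The 1/9 is divided into 3 equal shares of 1/27 among Asgeir, Oskar, Vidar.
Asgeir is living and takes 1/27.
Oskar is living and takes 1/27.
Vidar is living and takes 1/27.
Ingeborg is living and takes 2/9.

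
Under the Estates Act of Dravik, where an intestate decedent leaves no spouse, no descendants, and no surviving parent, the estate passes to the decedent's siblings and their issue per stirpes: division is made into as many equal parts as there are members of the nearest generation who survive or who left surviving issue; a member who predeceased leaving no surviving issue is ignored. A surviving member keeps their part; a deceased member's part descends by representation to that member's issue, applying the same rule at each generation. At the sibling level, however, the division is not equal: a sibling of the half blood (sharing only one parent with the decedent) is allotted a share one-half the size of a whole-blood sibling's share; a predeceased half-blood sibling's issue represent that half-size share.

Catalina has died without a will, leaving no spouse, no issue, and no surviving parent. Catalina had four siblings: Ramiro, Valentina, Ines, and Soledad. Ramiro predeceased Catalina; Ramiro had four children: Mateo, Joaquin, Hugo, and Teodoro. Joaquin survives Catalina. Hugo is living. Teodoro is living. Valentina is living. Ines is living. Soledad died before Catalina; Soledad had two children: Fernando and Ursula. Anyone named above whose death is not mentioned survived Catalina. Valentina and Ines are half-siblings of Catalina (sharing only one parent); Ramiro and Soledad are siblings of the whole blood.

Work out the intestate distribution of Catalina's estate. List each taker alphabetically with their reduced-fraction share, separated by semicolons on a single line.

No spouse, descendants, or parent survives, so the estate passes to Catalina's siblings per stirpes.
Half-blood siblings count for one-half the weight of whole-blood siblings at the initial division.
Dividing 1 in proportion to weights (total weight 3): Ramiro (weight 1) → 1/3; Valentina (weight 1/2) → 1/6; Ines (weight 1/2) → 1/6; Soledad (weight 1) → 1/3.
Ramiro predeceased; the 1/3 allotted to Ramiro's branch passes to Ramiro's issue by representation.
The 1/3 is divided into 4 equal shares of 1/12 among Mateo, Joaquin, Hugo, Teodoro.
Mateo is living and takes 1/12.
Joaquin is living and takes 1/12.
Hugo is living and takes 1/12.
Teodoro is living and takes 1/12.
Valentina is living and takes 1/6.
Ines is living and takes 1/6.
Soledad predeceased; the 1/3 allotted to Soledad's branch passes to Soledad's issue by representation.
The 1/3 is divided into 2 equal shares of 1/6 among Fernando, Ursula.
Fernando is living and takes 1/6.
Ursula is living and takes 1/6.

Fernando 1/6; Hugo 1/12; Ines 1/6; Joaquin 1/12; Mateo 1/12; Teodoro 1/12; Ursula 1/6; Valentina 1/6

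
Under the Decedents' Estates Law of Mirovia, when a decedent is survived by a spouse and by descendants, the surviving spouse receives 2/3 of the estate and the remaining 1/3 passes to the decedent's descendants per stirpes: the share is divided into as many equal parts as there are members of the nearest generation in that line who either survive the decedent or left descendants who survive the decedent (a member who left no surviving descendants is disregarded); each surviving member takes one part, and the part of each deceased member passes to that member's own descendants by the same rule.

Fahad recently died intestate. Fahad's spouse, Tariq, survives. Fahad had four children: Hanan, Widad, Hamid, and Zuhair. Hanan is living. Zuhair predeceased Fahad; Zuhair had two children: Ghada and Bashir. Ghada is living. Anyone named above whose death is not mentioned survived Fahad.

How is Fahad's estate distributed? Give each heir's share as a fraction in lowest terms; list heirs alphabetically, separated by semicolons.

Bashir 1/24; Ghada 1/24; Hamid 1/12; Hanan 1/12; Tariq 2/3; Widad 1/12

Tariq, as surviving spouse, takes 2/3.
The remaining 1/3 passes to Fahad's descendants per stirpes.
The 1/3 is divided into 4 equal shares of 1/12 among Hanan, Widad, Hamid, Zuhair.
Hanan is living and takes 1/12.
Widad is living and takes 1/12.
Hamid is living and takes 1/12.
Zuhair predeceased; the 1/12 allotted to Zuhair's branch passes to Zuhair's issue by representation.
The 1/12 is divided into 2 equal shares of 1/24 among Ghada, Bashir.
Ghada is living and takes 1/24.
Bashir is living and takes 1/24.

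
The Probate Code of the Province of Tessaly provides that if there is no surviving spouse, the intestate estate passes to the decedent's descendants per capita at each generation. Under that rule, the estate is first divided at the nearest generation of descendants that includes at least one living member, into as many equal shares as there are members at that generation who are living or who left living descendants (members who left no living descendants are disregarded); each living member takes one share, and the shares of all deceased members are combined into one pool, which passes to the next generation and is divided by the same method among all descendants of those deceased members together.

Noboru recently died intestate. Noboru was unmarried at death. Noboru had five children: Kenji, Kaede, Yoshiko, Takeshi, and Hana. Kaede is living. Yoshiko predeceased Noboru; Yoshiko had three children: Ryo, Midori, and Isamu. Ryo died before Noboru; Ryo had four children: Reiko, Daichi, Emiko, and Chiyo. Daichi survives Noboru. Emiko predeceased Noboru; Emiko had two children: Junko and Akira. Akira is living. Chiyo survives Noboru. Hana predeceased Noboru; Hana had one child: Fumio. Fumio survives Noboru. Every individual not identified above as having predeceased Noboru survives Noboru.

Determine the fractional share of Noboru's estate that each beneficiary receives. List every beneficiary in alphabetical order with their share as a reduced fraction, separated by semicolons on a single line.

There is no surviving spouse, so the entire estate passes to Noboru's descendants per capita at each generation.
At generation 1 (Kenji, Kaede, Yoshiko, Takeshi, Hana) there are 5 shares of (1)/5 = 1/5 each.
Living: Kenji, Kaede, and Takeshi — each takes 1/5.
Deceased: Yoshiko and Hana. Their combined 2/5 is pooled and carried to generation 2.
At generation 2 (Ryo, Midori, Isamu, Fumio) there are 4 shares of (2/5)/4 = 1/10 each.
Living: Midori, Isamu, and Fumio — each takes 1/10.
Deceased: Ryo. That 1/10 share is carried to generation 3.
At generation 3 (Reiko, Daichi, Emiko, Chiyo) there are 4 shares of (1/10)/4 = 1/40 each.
Living: Reiko, Daichi, and Chiyo — each takes 1/40.
Deceased: Emiko. That 1/40 share is carried to generation 4.
At generation 4 (Junko, Akira) there are 2 shares of (1/40)/2 = 1/80 each.
Living: Junko and Akira — each takes 1/80.

Akira 1/80; Chiyo 1/40; Daichi 1/40; Fumio 1/10; Isamu 1/10; Junko 1/80; Kaede 1/5; Kenji 1/5; Midori 1/10; Reiko 1/40; Takeshi 1/5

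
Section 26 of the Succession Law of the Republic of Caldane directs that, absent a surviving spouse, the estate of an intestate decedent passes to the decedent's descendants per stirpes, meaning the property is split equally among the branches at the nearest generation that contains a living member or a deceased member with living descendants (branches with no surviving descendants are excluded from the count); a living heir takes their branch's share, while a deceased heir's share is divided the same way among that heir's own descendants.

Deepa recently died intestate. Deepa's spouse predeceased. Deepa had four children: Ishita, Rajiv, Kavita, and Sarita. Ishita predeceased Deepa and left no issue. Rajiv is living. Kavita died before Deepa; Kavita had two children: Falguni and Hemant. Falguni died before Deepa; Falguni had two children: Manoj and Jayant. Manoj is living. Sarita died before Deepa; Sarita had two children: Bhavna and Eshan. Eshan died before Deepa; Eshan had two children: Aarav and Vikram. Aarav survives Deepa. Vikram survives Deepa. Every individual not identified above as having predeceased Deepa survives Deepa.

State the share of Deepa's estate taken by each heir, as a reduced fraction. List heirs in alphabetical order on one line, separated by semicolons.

There is no surviving spouse, so the entire estate passes to Deepa's descendants per stirpes.
Ishita left no surviving issue, so that branch lapses and is disregarded.
The estate is divided into 3 equal shares of 1/3 among Rajiv, Kavita, Sarita.
Rajiv is living and takes 1/3.
Kavita predeceased; the 1/3 allotted to Kavita's branch passes to Kavita's issue by representation.
The 1/3 is divided into 2 equal shares of 1/6 among Falguni, Hemant.
Falguni predeceased; the 1/6 allotted to Falguni's branch passes to Falguni's issue by representation.
The 1/6 is divided into 2 equal shares of 1/12 among Manoj, Jayant.
Manoj is living and takes 1/12.
Jayant is living and takes 1/12.
Hemant is living and takes 1/6.
Sarita predeceased; the 1/3 allotted to Sarita's branch passes to Sarita's issue by representation.
The 1/3 is divided into 2 equal shares of 1/6 among Bhavna, Eshan.
Bhavna is living and takes 1/6.
Eshan predeceased; the 1/6 allotted to Eshan's branch passes to Eshan's issue by representation.
The 1/6 is divided into 2 equal shares of 1/12 among Aarav, Vikram.
Aarav is living and takes 1/12.
Vikram is living and takes 1/12.

Aarav 1/12; Bhavna 1/6; Hemant 1/6; Jayant 1/12; Manoj 1/12; Rajiv 1/3; Vikram 1/12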